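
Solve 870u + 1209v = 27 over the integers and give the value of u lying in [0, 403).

246

gcd(870, 1209) = 3 (Euclid: 1209 = 1·870 + 339; 870 = 2·339 + 192; 339 = 1·192 + 147; 192 = 1·147 + 45; 147 = 3·45 + 12; 45 = 3·12 + 9; 12 = 1·9 + 3; 9 = 3·3 + 0), and 3 | 27.
Extended Euclid: 870·(-107) + 1209·(77) = 3. Scale by 9: u₀ = -963.
General solution u = u₀ + 403t; reducing mod 403 gives u = 246 (and v = -177).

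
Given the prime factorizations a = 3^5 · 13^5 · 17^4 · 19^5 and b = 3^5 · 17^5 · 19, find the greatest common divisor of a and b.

min exponent per shared prime: 3^5 · 17^4 · 19 = 385616457

385616457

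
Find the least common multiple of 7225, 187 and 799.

7225 = 5² · 17²; 187 = 11 · 17; 799 = 17 · 47
lcm takes max exponent of each prime: 5² · 11 · 17² · 47 = 3735325

3735325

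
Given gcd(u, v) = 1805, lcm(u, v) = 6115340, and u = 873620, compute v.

Using uv = gcd(u,v)·lcm(u,v) = 1805·6115340 = 11038188700, we get v = 11038188700/873620 = 12635.

12635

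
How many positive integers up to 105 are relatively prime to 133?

133 = 7·19. Inclusion–exclusion on these primes:
105 − ⌊105/7⌋ − ⌊105/19⌋ + ⌊105/133⌋ = 85

85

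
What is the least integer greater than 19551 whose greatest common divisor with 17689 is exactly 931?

gcd(k, 17689) = 931 forces 931 | k; write k = 931s. Then gcd(931s, 931·19) = 931·gcd(s, 19), so need gcd(s, 19) = 1.
931s > 19551 gives s ≥ 22. The least s ≥ 22 coprime to 19 is 22, so k = 931·22 = 20482.

20482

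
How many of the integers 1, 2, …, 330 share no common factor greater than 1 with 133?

268

Prime factors of 133: 7, 19. Count integers ≤ 330 divisible by none of them.
By inclusion–exclusion: 330 − ⌊330/7⌋ − ⌊330/19⌋ + ⌊330/133⌋ = 268.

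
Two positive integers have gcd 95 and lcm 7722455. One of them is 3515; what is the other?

208715

Using uv = gcd(u,v)·lcm(u,v) = 95·7722455 = 733633225, we get v = 733633225/3515 = 208715.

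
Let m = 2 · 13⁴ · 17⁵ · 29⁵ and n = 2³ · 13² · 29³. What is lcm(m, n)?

6654232829199022184

max exponent per prime: 2³ · 13⁴ · 17⁵ · 29⁵ = 6654232829199022184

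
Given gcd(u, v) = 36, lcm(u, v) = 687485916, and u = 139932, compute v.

176868

u·v = gcd·lcm = 36·687485916 = 24749492976, so v = 24749492976/139932 = 176868.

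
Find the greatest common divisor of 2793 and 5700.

57

Euclid: 5700 = 2·2793 + 114; 2793 = 24·114 + 57; 114 = 2·57 + 0. Last nonzero remainder: 57.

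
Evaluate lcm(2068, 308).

2068 = 2² · 11 · 47; 308 = 2² · 7 · 11
max exponents: 2² · 7 · 11 · 47 = 14476

14476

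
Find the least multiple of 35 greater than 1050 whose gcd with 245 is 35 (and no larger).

Multiples of 35 above 1050: 35·31, 35·32, … . Need the cofactor coprime to 245/35 = 7.
Checking s = 31, 32, … the first with gcd(s, 7) = 1 is s = 31, giving 1085.

1085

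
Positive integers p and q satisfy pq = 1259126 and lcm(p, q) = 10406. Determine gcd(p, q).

121

gcd·lcm = product, so gcd = 1259126/10406 = 121.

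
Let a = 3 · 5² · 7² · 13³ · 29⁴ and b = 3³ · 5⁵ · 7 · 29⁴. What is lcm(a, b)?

max exponent per prime: 3³ · 5⁵ · 7² · 13³ · 29⁴ = 6424390250971875

6424390250971875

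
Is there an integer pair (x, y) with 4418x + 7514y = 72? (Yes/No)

gcd(4418, 7514): 7514 = 1·4418 + 3096; 4418 = 1·3096 + 1322; 3096 = 2·1322 + 452; 1322 = 2·452 + 418; 452 = 1·418 + 34; 418 = 12·34 + 10; 34 = 3·10 + 4; 10 = 2·4 + 2; 4 = 2·2 + 0 → 2
2 divides 72, so a solution exists.

Yes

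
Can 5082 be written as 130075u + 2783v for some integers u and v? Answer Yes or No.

By Bézout, 130075u + 2783v = 5082 has integer solutions iff gcd(130075, 2783) | 5082.
Euclid: 130075 = 46·2783 + 2057; 2783 = 1·2057 + 726; 2057 = 2·726 + 605; 726 = 1·605 + 121; 605 = 5·121 + 0. gcd = 121; 5082 mod 121 = 0. Yes.

Yes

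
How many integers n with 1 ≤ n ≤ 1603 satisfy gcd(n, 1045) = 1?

1045 = 5·11·19. Inclusion–exclusion on these primes:
1603 − ⌊1603/5⌋ − ⌊1603/11⌋ − ⌊1603/19⌋ + ⌊1603/55⌋ + ⌊1603/95⌋ + ⌊1603/209⌋ − ⌊1603/1045⌋ = 1105

1105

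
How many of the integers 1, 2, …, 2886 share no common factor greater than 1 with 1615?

2059

1615 = 5·17·19. Inclusion–exclusion on these primes:
2886 − ⌊2886/5⌋ − ⌊2886/17⌋ − ⌊2886/19⌋ + ⌊2886/85⌋ + ⌊2886/95⌋ + ⌊2886/323⌋ − ⌊2886/1615⌋ = 2059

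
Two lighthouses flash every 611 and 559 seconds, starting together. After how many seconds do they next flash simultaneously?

26273

611 = 13 · 47; 559 = 13 · 43
max exponents: 13 · 43 · 47 = 26273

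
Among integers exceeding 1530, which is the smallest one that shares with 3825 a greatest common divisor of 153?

1683

gcd(t, 3825) = 153 forces 153 | t; write t = 153s. Then gcd(153s, 153·25) = 153·gcd(s, 25), so need gcd(s, 25) = 1.
153s > 1530 gives s ≥ 11. The least s ≥ 11 coprime to 25 is 11, so t = 153·11 = 1683.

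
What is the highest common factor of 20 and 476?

Euclid: 476 = 23·20 + 16; 20 = 1·16 + 4; 16 = 4·4 + 0. Last nonzero remainder: 4.

4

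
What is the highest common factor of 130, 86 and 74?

gcd(130, 86): 130 = 1·86 + 44; 86 = 1·44 + 42; 44 = 1·42 + 2; 42 = 21·2 + 0 → 2
gcd(2, 74): 74 = 37·2 + 0 → 2

2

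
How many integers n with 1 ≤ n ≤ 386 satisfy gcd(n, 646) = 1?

173

646 = 2·17·19. Inclusion–exclusion on these primes:
386 − ⌊386/2⌋ − ⌊386/17⌋ − ⌊386/19⌋ + ⌊386/34⌋ + ⌊386/38⌋ + ⌊386/323⌋ − ⌊386/646⌋ = 173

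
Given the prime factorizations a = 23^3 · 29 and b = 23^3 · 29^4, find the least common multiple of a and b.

max exponent per prime: 23^3 · 29^4 = 8605487927

8605487927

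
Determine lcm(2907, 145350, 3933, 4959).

2907 = 3² · 17 · 19; 145350 = 2 · 3² · 5² · 17 · 19; 3933 = 3² · 19 · 23; 4959 = 3² · 19 · 29
lcm takes max exponent of each prime: 2 · 3² · 5² · 17 · 19 · 23 · 29 = 96948450

96948450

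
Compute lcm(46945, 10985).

103138165

46945 = 5 · 41 · 229; 10985 = 5 · 13³
max exponents: 5 · 13³ · 41 · 229 = 103138165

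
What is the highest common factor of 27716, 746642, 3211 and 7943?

169

27716 = 2² · 13² · 41; 746642 = 2 · 13² · 47²; 3211 = 13² · 19; 7943 = 13² · 47
gcd takes min exponent of each prime: 13² = 169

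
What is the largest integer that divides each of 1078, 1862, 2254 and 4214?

1078 = 2 · 7² · 11; 1862 = 2 · 7² · 19; 2254 = 2 · 7² · 23; 4214 = 2 · 7² · 43
gcd takes min exponent of each prime: 2 · 7² = 98

98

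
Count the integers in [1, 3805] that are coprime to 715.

715 = 5·11·13. Inclusion–exclusion on these primes:
3805 − ⌊3805/5⌋ − ⌊3805/11⌋ − ⌊3805/13⌋ + ⌊3805/55⌋ + ⌊3805/65⌋ + ⌊3805/143⌋ − ⌊3805/715⌋ = 2555

2555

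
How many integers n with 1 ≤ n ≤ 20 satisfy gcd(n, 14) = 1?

9

14 = 2·7. Inclusion–exclusion on these primes:
20 − ⌊20/2⌋ − ⌊20/7⌋ + ⌊20/14⌋ = 9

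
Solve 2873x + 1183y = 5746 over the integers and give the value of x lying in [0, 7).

Reduce mod 1183: 2873x ≡ 5746 (mod 1183). With g = gcd(2873, 1183) = 169 dividing 5746, divide through: 17x ≡ 34 (mod 7).
Since gcd(17, 7) = 1, x ≡ 34·(17)⁻¹ ≡ 2 (mod 7). Smallest non-negative: 2.

2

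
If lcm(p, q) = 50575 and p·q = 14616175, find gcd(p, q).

gcd·lcm = product, so gcd = 14616175/50575 = 289.

289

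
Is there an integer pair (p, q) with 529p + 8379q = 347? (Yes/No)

gcd(529, 8379): 8379 = 15·529 + 444; 529 = 1·444 + 85; 444 = 5·85 + 19; 85 = 4·19 + 9; 19 = 2·9 + 1; 9 = 9·1 + 0 → 1
1 divides 347, so a solution exists.

Yes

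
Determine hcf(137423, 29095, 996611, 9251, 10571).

gcd(137423, 29095): 137423 = 4·29095 + 21043; 29095 = 1·21043 + 8052; 21043 = 2·8052 + 4939; 8052 = 1·4939 + 3113; 4939 = 1·3113 + 1826; 3113 = 1·1826 + 1287; 1826 = 1·1287 + 539; 1287 = 2·539 + 209; 539 = 2·209 + 121; 209 = 1·121 + 88; 121 = 1·88 + 33; 88 = 2·33 + 22; 33 = 1·22 + 11; 22 = 2·11 + 0 → 11
gcd(11, 996611): 996611 = 90601·11 + 0 → 11
gcd(11, 9251): 9251 = 841·11 + 0 → 11
gcd(11, 10571): 10571 = 961·11 + 0 → 11

11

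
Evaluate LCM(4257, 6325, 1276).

lcm(4257, 6325) = 4257·6325/gcd = 26925525/11 = 2447775
lcm(2447775, 1276) = 2447775·1276/gcd = 3123360900/11 = 283941900

283941900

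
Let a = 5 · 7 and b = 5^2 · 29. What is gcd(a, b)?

5

min exponent per shared prime: 5 = 5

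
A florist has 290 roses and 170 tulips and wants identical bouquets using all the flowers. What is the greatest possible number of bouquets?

10

290 = 2 · 5 · 29
170 = 2 · 5 · 17
Common: 2 · 5 = 10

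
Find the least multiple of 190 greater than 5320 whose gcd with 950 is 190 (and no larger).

5510

Multiples of 190 above 5320: 190·29, 190·30, … . Need the cofactor coprime to 950/190 = 5.
Checking s = 29, 30, … the first with gcd(s, 5) = 1 is s = 29, giving 5510.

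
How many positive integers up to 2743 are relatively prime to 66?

66 = 2·3·11. Inclusion–exclusion on these primes:
2743 − ⌊2743/2⌋ − ⌊2743/3⌋ − ⌊2743/11⌋ + ⌊2743/6⌋ + ⌊2743/22⌋ + ⌊2743/33⌋ − ⌊2743/66⌋ = 832

832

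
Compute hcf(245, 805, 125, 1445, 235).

5

245 = 5 · 7²; 805 = 5 · 7 · 23; 125 = 5³; 1445 = 5 · 17²; 235 = 5 · 47
gcd takes min exponent of each prime: 5 = 5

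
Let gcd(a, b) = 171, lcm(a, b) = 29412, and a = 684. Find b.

7353

Using ab = gcd(a,b)·lcm(a,b) = 171·29412 = 5029452, we get b = 5029452/684 = 7353.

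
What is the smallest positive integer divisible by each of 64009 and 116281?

gcd first: 116281 = 1·64009 + 52272; 64009 = 1·52272 + 11737; 52272 = 4·11737 + 5324; 11737 = 2·5324 + 1089; 5324 = 4·1089 + 968; 1089 = 1·968 + 121; 968 = 8·121 + 0 → gcd = 121
lcm = 64009·116281/gcd = 7443030529/121 = 61512649

61512649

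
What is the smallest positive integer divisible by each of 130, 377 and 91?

130 = 2 · 5 · 13; 377 = 13 · 29; 91 = 7 · 13
lcm takes max exponent of each prime: 2 · 5 · 7 · 13 · 29 = 26390

26390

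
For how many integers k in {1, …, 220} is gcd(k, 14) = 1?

94

14 = 2·7. Inclusion–exclusion on these primes:
220 − ⌊220/2⌋ − ⌊220/7⌋ + ⌊220/14⌋ = 94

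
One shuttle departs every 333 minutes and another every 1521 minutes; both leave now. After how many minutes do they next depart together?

333 = 3² · 37; 1521 = 3² · 13²
max exponents: 3² · 13² · 37 = 56277

56277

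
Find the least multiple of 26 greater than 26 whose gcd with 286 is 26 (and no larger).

Multiples of 26 above 26: 26·2, 26·3, … . Need the cofactor coprime to 286/26 = 11.
Checking s = 2, 3, … the first with gcd(s, 11) = 1 is s = 2, giving 52.

52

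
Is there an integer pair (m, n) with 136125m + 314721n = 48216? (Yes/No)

gcd(136125, 314721): 314721 = 2·136125 + 42471; 136125 = 3·42471 + 8712; 42471 = 4·8712 + 7623; 8712 = 1·7623 + 1089; 7623 = 7·1089 + 0 → 1089
1089 does not divide 48216, so a solution does not exist.

No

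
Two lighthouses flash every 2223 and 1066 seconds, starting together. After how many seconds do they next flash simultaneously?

182286

gcd first: 2223 = 2·1066 + 91; 1066 = 11·91 + 65; 91 = 1·65 + 26; 65 = 2·26 + 13; 26 = 2·13 + 0 → gcd = 13
lcm = 2223·1066/gcd = 2369718/13 = 182286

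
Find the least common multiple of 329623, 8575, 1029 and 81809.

9320090325

lcm(329623, 8575) = 329623·8575/gcd = 2826517225/343 = 8240575
lcm(8240575, 1029) = 8240575·1029/gcd = 8479551675/343 = 24721725
lcm(24721725, 81809) = 24721725·81809/gcd = 2022459600525/217 = 9320090325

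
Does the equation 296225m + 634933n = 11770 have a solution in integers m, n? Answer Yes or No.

By Bézout, 296225m + 634933n = 11770 has integer solutions iff gcd(296225, 634933) | 11770.
Euclid: 634933 = 2·296225 + 42483; 296225 = 6·42483 + 41327; 42483 = 1·41327 + 1156; 41327 = 35·1156 + 867; 1156 = 1·867 + 289; 867 = 3·289 + 0. gcd = 289; 11770 mod 289 = 210. No.

No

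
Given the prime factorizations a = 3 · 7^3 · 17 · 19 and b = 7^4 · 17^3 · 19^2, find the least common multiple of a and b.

12775190379

max exponent per prime: 3 · 7^4 · 17^3 · 19^2 = 12775190379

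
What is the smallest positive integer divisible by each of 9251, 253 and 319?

9251 = 11 · 29²; 253 = 11 · 23; 319 = 11 · 29
lcm takes max exponent of each prime: 11 · 23 · 29² = 212773

212773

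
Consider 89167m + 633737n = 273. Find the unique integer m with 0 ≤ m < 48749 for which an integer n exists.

Euclid: 633737 = 7·89167 + 9568; 89167 = 9·9568 + 3055; 9568 = 3·3055 + 403; 3055 = 7·403 + 234; 403 = 1·234 + 169; 234 = 1·169 + 65; 169 = 2·65 + 39; 65 = 1·39 + 26; 39 = 1·26 + 13; 26 = 2·13 + 0 → gcd = 13; 273 = 13·21.
Back-substitution yields 89167·(-18877) + 633737·(2656) = 13, so one solution is m = -18877·21 = -396417, n = 2656·21 = 55776.
Solutions in m differ by 633737/13 = 48749; the one in [0, 48749) is -396417 mod 48749 = 42324.

42324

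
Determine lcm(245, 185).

9065

245 = 5 · 7²; 185 = 5 · 37
max exponents: 5 · 7² · 37 = 9065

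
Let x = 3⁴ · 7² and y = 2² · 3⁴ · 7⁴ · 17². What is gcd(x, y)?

min exponent per shared prime: 3⁴ · 7² = 3969

3969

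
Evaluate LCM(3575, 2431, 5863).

2491775

3575 = 5² · 11 · 13; 2431 = 11 · 13 · 17; 5863 = 11 · 13 · 41
lcm takes max exponent of each prime: 5² · 11 · 13 · 17 · 41 = 2491775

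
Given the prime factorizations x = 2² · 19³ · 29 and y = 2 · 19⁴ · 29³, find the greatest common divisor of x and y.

397822

min exponent per shared prime: 2 · 19³ · 29 = 397822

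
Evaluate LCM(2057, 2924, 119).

2057 = 11² · 17; 2924 = 2² · 17 · 43; 119 = 7 · 17
lcm takes max exponent of each prime: 2² · 7 · 11² · 17 · 43 = 2476628

2476628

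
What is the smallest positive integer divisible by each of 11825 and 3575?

gcd first: 11825 = 3·3575 + 1100; 3575 = 3·1100 + 275; 1100 = 4·275 + 0 → gcd = 275
lcm = 11825·3575/gcd = 42274375/275 = 153725

153725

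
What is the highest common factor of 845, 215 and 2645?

5

845 = 5 · 13²; 215 = 5 · 43; 2645 = 5 · 23²
gcd takes min exponent of each prime: 5 = 5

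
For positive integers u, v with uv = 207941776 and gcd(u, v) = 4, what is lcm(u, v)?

51985444

For any two positive integers, gcd × lcm equals their product. Hence lcm = 207941776 / 4 = 51985444.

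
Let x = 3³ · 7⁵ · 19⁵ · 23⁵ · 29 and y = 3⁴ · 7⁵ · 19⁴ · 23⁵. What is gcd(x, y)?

min exponent per shared prime: 3³ · 7⁵ · 19⁴ · 23⁵ = 380633973042324267

380633973042324267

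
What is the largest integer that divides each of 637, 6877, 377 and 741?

gcd(637, 6877): 6877 = 10·637 + 507; 637 = 1·507 + 130; 507 = 3·130 + 117; 130 = 1·117 + 13; 117 = 9·13 + 0 → 13
gcd(13, 377): 377 = 29·13 + 0 → 13
gcd(13, 741): 741 = 57·13 + 0 → 13

13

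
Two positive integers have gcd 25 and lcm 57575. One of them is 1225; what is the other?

p·q = gcd·lcm = 25·57575 = 1439375, so q = 1439375/1225 = 1175.

1175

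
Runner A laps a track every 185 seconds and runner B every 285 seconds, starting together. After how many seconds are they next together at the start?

gcd first: 285 = 1·185 + 100; 185 = 1·100 + 85; 100 = 1·85 + 15; 85 = 5·15 + 10; 15 = 1·10 + 5; 10 = 2·5 + 0 → gcd = 5
lcm = 185·285/gcd = 52725/5 = 10545

10545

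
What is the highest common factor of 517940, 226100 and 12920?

380

gcd(517940, 226100): 517940 = 2·226100 + 65740; 226100 = 3·65740 + 28880; 65740 = 2·28880 + 7980; 28880 = 3·7980 + 4940; 7980 = 1·4940 + 3040; 4940 = 1·3040 + 1900; 3040 = 1·1900 + 1140; 1900 = 1·1140 + 760; 1140 = 1·760 + 380; 760 = 2·380 + 0 → 380
gcd(380, 12920): 12920 = 34·380 + 0 → 380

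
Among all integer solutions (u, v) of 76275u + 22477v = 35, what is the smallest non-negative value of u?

8176

Reduce mod 22477: 76275u ≡ 35 (mod 22477). With g = gcd(76275, 22477) = 1 dividing 35, divide through: 76275u ≡ 35 (mod 22477).
Since gcd(76275, 22477) = 1, u ≡ 35·(76275)⁻¹ ≡ 8176 (mod 22477). Smallest non-negative: 8176.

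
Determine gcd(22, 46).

2

Euclid: 46 = 2·22 + 2; 22 = 11·2 + 0. Last nonzero remainder: 2.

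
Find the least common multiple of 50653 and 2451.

124150503

gcd first: 50653 = 20·2451 + 1633; 2451 = 1·1633 + 818; 1633 = 1·818 + 815; 818 = 1·815 + 3; 815 = 271·3 + 2; 3 = 1·2 + 1; 2 = 2·1 + 0 → gcd = 1
lcm = 50653·2451/gcd = 124150503/1 = 124150503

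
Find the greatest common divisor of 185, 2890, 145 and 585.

185 = 5 · 37; 2890 = 2 · 5 · 17²; 145 = 5 · 29; 585 = 3² · 5 · 13
gcd takes min exponent of each prime: 5 = 5

5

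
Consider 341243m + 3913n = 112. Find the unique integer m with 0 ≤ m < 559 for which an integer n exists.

270

Reduce mod 3913: 341243m ≡ 112 (mod 3913). With g = gcd(341243, 3913) = 7 dividing 112, divide through: 48749m ≡ 16 (mod 559).
Since gcd(48749, 559) = 1, m ≡ 16·(48749)⁻¹ ≡ 270 (mod 559). Smallest non-negative: 270.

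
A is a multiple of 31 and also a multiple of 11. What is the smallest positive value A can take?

341

gcd first: 31 = 2·11 + 9; 11 = 1·9 + 2; 9 = 4·2 + 1; 2 = 2·1 + 0 → gcd = 1
lcm = 31·11/gcd = 341/1 = 341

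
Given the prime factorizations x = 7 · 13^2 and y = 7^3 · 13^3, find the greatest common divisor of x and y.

1183

min exponent per shared prime: 7 · 13^2 = 1183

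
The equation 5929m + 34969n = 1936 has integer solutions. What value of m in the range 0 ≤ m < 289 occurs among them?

77

Reduce mod 34969: 5929m ≡ 1936 (mod 34969). With g = gcd(5929, 34969) = 121 dividing 1936, divide through: 49m ≡ 16 (mod 289).
Since gcd(49, 289) = 1, m ≡ 16·(49)⁻¹ ≡ 77 (mod 289). Smallest non-negative: 77.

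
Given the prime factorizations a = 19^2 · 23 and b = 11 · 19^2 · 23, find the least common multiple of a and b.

91333

max exponent per prime: 11 · 19^2 · 23 = 91333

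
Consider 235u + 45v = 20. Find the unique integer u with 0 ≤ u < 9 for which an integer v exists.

2

Reduce mod 45: 235u ≡ 20 (mod 45). With g = gcd(235, 45) = 5 dividing 20, divide through: 47u ≡ 4 (mod 9).
Since gcd(47, 9) = 1, u ≡ 4·(47)⁻¹ ≡ 2 (mod 9). Smallest non-negative: 2.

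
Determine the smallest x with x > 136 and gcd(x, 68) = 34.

Multiples of 34 above 136: 34·5, 34·6, … . Need the cofactor coprime to 68/34 = 2.
Checking s = 5, 6, … the first with gcd(s, 2) = 1 is s = 5, giving 170.

170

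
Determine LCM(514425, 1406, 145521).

lcm(514425, 1406) = 514425·1406/gcd = 723281550/19 = 38067450
lcm(38067450, 145521) = 38067450·145521/gcd = 5539613391450/2109 = 2626654050

2626654050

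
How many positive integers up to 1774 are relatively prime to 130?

Prime factors of 130: 2, 5, 13. Count integers ≤ 1774 divisible by none of them.
By inclusion–exclusion: 1774 − ⌊1774/2⌋ − ⌊1774/5⌋ − ⌊1774/13⌋ + ⌊1774/10⌋ + ⌊1774/26⌋ + ⌊1774/65⌋ − ⌊1774/130⌋ = 656.

656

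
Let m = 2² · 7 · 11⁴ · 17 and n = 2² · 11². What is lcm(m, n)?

6969116

max exponent per prime: 2² · 7 · 11⁴ · 17 = 6969116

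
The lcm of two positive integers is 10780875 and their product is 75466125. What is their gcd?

7

From gcd × lcm = mn: gcd = 75466125 / 10780875 = 7.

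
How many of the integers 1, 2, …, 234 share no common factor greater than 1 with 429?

Prime factors of 429: 3, 11, 13. Count integers ≤ 234 divisible by none of them.
By inclusion–exclusion: 234 − ⌊234/3⌋ − ⌊234/11⌋ − ⌊234/13⌋ + ⌊234/33⌋ + ⌊234/39⌋ + ⌊234/143⌋ − ⌊234/429⌋ = 131.

131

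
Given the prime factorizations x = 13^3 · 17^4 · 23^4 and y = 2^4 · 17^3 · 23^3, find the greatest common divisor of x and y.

59776471

min exponent per shared prime: 17^3 · 23^3 = 59776471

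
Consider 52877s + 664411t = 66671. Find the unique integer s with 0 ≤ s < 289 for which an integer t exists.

240

Reduce mod 664411: 52877s ≡ 66671 (mod 664411). With g = gcd(52877, 664411) = 2299 dividing 66671, divide through: 23s ≡ 29 (mod 289).
Since gcd(23, 289) = 1, s ≡ 29·(23)⁻¹ ≡ 240 (mod 289). Smallest non-negative: 240.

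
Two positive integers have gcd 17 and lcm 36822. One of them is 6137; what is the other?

102

Using mn = gcd(m,n)·lcm(m,n) = 17·36822 = 625974, we get n = 625974/6137 = 102.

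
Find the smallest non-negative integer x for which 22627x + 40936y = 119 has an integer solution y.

gcd(22627, 40936) = 17 (Euclid: 40936 = 1·22627 + 18309; 22627 = 1·18309 + 4318; 18309 = 4·4318 + 1037; 4318 = 4·1037 + 170; 1037 = 6·170 + 17; 170 = 10·17 + 0), and 17 | 119.
Extended Euclid: 22627·(-237) + 40936·(131) = 17. Scale by 7: x₀ = -1659.
General solution x = x₀ + 2408t; reducing mod 2408 gives x = 749 (and y = -414).

749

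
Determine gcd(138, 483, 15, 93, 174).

gcd(138, 483): 483 = 3·138 + 69; 138 = 2·69 + 0 → 69
gcd(69, 15): 69 = 4·15 + 9; 15 = 1·9 + 6; 9 = 1·6 + 3; 6 = 2·3 + 0 → 3
gcd(3, 93): 93 = 31·3 + 0 → 3
gcd(3, 174): 174 = 58·3 + 0 → 3

3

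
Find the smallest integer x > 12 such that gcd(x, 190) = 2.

gcd(x, 190) = 2 forces 2 | x; write x = 2s. Then gcd(2s, 2·95) = 2·gcd(s, 95), so need gcd(s, 95) = 1.
2s > 12 gives s ≥ 7. The least s ≥ 7 coprime to 95 is 7, so x = 2·7 = 14.

14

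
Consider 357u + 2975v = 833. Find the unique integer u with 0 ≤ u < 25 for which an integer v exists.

gcd(357, 2975) = 119 (Euclid: 2975 = 8·357 + 119; 357 = 3·119 + 0), and 119 | 833.
Extended Euclid: 357·(-8) + 2975·(1) = 119. Scale by 7: u₀ = -56.
General solution u = u₀ + 25t; reducing mod 25 gives u = 19 (and v = -2).

19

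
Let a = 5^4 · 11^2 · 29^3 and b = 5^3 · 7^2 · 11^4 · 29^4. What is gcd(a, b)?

368883625

min exponent per shared prime: 5^3 · 11^2 · 29^3 = 368883625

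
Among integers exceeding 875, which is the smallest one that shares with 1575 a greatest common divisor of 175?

gcd(a, 1575) = 175 forces 175 | a; write a = 175s. Then gcd(175s, 175·9) = 175·gcd(s, 9), so need gcd(s, 9) = 1.
175s > 875 gives s ≥ 6. The least s ≥ 6 coprime to 9 is 7, so a = 175·7 = 1225.

1225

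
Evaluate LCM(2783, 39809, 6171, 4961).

1914534237

lcm(2783, 39809) = 2783·39809/gcd = 110788447/121 = 915607
lcm(915607, 6171) = 915607·6171/gcd = 5650210797/121 = 46695957
lcm(46695957, 4961) = 46695957·4961/gcd = 231658642677/121 = 1914534237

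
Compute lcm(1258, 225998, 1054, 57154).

1258 = 2 · 17 · 37; 225998 = 2 · 17³ · 23; 1054 = 2 · 17 · 31; 57154 = 2 · 17 · 41²
lcm takes max exponent of each prime: 2 · 17³ · 23 · 31 · 37 · 41² = 435748325786

435748325786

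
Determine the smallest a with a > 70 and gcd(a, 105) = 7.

77

gcd(a, 105) = 7 forces 7 | a; write a = 7s. Then gcd(7s, 7·15) = 7·gcd(s, 15), so need gcd(s, 15) = 1.
7s > 70 gives s ≥ 11. The least s ≥ 11 coprime to 15 is 11, so a = 7·11 = 77.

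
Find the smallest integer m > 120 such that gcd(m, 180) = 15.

165

180 = 15·12. Any m with gcd(m, 180) = 15 is a multiple of 15, say 15s, with s coprime to 12.
Need s > 120/15, so s ≥ 9. First s ≥ 9 with gcd(s, 12) = 1 is s = 11. Thus m = 15·11 = 165.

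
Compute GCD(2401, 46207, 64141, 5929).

gcd(2401, 46207): 46207 = 19·2401 + 588; 2401 = 4·588 + 49; 588 = 12·49 + 0 → 49
gcd(49, 64141): 64141 = 1309·49 + 0 → 49
gcd(49, 5929): 5929 = 121·49 + 0 → 49

49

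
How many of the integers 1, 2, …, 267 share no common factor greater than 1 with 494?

494 = 2·13·19. Inclusion–exclusion on these primes:
267 − ⌊267/2⌋ − ⌊267/13⌋ − ⌊267/19⌋ + ⌊267/26⌋ + ⌊267/38⌋ + ⌊267/247⌋ − ⌊267/494⌋ = 118

118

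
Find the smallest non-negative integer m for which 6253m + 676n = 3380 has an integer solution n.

Euclid: 6253 = 9·676 + 169; 676 = 4·169 + 0 → gcd = 169; 3380 = 169·20.
Back-substitution yields 6253·(1) + 676·(-9) = 169, so one solution is m = 1·20 = 20, n = -9·20 = -180.
Solutions in m differ by 676/169 = 4; the one in [0, 4) is 20 mod 4 = 0.

0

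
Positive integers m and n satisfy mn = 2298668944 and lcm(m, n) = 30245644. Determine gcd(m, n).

76

From gcd × lcm = mn: gcd = 2298668944 / 30245644 = 76.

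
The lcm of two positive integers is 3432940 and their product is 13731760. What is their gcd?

4

From gcd × lcm = uv: gcd = 13731760 / 3432940 = 4.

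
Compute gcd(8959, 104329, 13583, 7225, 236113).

gcd(8959, 104329): 104329 = 11·8959 + 5780; 8959 = 1·5780 + 3179; 5780 = 1·3179 + 2601; 3179 = 1·2601 + 578; 2601 = 4·578 + 289; 578 = 2·289 + 0 → 289
gcd(289, 13583): 13583 = 47·289 + 0 → 289
gcd(289, 7225): 7225 = 25·289 + 0 → 289
gcd(289, 236113): 236113 = 817·289 + 0 → 289

289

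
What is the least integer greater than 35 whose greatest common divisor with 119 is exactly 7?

42

gcd(t, 119) = 7 forces 7 | t; write t = 7s. Then gcd(7s, 7·17) = 7·gcd(s, 17), so need gcd(s, 17) = 1.
7s > 35 gives s ≥ 6. The least s ≥ 6 coprime to 17 is 6, so t = 7·6 = 42.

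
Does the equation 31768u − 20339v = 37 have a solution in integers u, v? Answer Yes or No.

By Bézout, 31768u − 20339v = 37 has integer solutions iff gcd(31768, 20339) | 37.
Euclid: 31768 = 1·20339 + 11429; 20339 = 1·11429 + 8910; 11429 = 1·8910 + 2519; 8910 = 3·2519 + 1353; 2519 = 1·1353 + 1166; 1353 = 1·1166 + 187; 1166 = 6·187 + 44; 187 = 4·44 + 11; 44 = 4·11 + 0. gcd = 11; 37 mod 11 = 4. No.

No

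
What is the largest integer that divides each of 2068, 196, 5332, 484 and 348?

4

gcd(2068, 196): 2068 = 10·196 + 108; 196 = 1·108 + 88; 108 = 1·88 + 20; 88 = 4·20 + 8; 20 = 2·8 + 4; 8 = 2·4 + 0 → 4
gcd(4, 5332): 5332 = 1333·4 + 0 → 4
gcd(4, 484): 484 = 121·4 + 0 → 4
gcd(4, 348): 348 = 87·4 + 0 → 4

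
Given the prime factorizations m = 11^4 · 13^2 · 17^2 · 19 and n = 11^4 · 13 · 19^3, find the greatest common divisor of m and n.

3616327

min exponent per shared prime: 11^4 · 13 · 19 = 3616327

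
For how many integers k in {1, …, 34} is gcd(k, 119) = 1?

28

Prime factors of 119: 7, 17. Count integers ≤ 34 divisible by none of them.
By inclusion–exclusion: 34 − ⌊34/7⌋ − ⌊34/17⌋ + ⌊34/119⌋ = 28.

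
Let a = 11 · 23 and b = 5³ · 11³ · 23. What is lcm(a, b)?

max exponent per prime: 5³ · 11³ · 23 = 3826625

3826625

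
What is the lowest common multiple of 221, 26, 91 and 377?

89726

lcm(221, 26) = 221·26/gcd = 5746/13 = 442
lcm(442, 91) = 442·91/gcd = 40222/13 = 3094
lcm(3094, 377) = 3094·377/gcd = 1166438/13 = 89726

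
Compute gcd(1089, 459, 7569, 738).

9

1089 = 3² · 11²; 459 = 3³ · 17; 7569 = 3² · 29²; 738 = 2 · 3² · 41
gcd takes min exponent of each prime: 3² = 9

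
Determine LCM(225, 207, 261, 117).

1950975

lcm(225, 207) = 225·207/gcd = 46575/9 = 5175
lcm(5175, 261) = 5175·261/gcd = 1350675/9 = 150075
lcm(150075, 117) = 150075·117/gcd = 17558775/9 = 1950975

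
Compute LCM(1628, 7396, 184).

138467912

1628 = 2² · 11 · 37; 7396 = 2² · 43²; 184 = 2³ · 23
lcm takes max exponent of each prime: 2³ · 11 · 23 · 37 · 43² = 138467912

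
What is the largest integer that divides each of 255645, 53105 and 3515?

gcd(255645, 53105): 255645 = 4·53105 + 43225; 53105 = 1·43225 + 9880; 43225 = 4·9880 + 3705; 9880 = 2·3705 + 2470; 3705 = 1·2470 + 1235; 2470 = 2·1235 + 0 → 1235
gcd(1235, 3515): 3515 = 2·1235 + 1045; 1235 = 1·1045 + 190; 1045 = 5·190 + 95; 190 = 2·95 + 0 → 95

95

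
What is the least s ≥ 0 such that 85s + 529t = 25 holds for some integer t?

187

Euclid: 529 = 6·85 + 19; 85 = 4·19 + 9; 19 = 2·9 + 1; 9 = 9·1 + 0 → gcd = 1; 25 = 1·25.
Back-substitution yields 85·(-56) + 529·(9) = 1, so one solution is s = -56·25 = -1400, t = 9·25 = 225.
Solutions in s differ by 529/1 = 529; the one in [0, 529) is -1400 mod 529 = 187.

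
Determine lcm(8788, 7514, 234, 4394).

8788 = 2² · 13³; 7514 = 2 · 13 · 17²; 234 = 2 · 3² · 13; 4394 = 2 · 13³
lcm takes max exponent of each prime: 2² · 3² · 13³ · 17² = 22857588

22857588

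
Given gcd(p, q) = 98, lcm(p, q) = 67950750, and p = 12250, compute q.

Using pq = gcd(p,q)·lcm(p,q) = 98·67950750 = 6659173500, we get q = 6659173500/12250 = 543606.

543606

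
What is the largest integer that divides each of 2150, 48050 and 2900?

gcd(2150, 48050): 48050 = 22·2150 + 750; 2150 = 2·750 + 650; 750 = 1·650 + 100; 650 = 6·100 + 50; 100 = 2·50 + 0 → 50
gcd(50, 2900): 2900 = 58·50 + 0 → 50

50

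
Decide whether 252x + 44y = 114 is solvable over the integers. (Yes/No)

By Bézout, 252x + 44y = 114 has integer solutions iff gcd(252, 44) | 114.
Euclid: 252 = 5·44 + 32; 44 = 1·32 + 12; 32 = 2·12 + 8; 12 = 1·8 + 4; 8 = 2·4 + 0. gcd = 4; 114 mod 4 = 2. No.

No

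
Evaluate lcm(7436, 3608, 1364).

18902312

7436 = 2² · 11 · 13²; 3608 = 2³ · 11 · 41; 1364 = 2² · 11 · 31
lcm takes max exponent of each prime: 2³ · 11 · 13² · 31 · 41 = 18902312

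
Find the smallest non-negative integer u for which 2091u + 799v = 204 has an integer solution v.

Reduce mod 799: 2091u ≡ 204 (mod 799). With g = gcd(2091, 799) = 17 dividing 204, divide through: 123u ≡ 12 (mod 47).
Since gcd(123, 47) = 1, u ≡ 12·(123)⁻¹ ≡ 15 (mod 47). Smallest non-negative: 15.

15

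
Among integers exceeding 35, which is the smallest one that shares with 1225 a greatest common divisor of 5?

gcd(a, 1225) = 5 forces 5 | a; write a = 5s. Then gcd(5s, 5·245) = 5·gcd(s, 245), so need gcd(s, 245) = 1.
5s > 35 gives s ≥ 8. The least s ≥ 8 coprime to 245 is 8, so a = 5·8 = 40.

40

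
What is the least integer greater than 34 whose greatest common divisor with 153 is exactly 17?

gcd(x, 153) = 17 forces 17 | x; write x = 17s. Then gcd(17s, 17·9) = 17·gcd(s, 9), so need gcd(s, 9) = 1.
17s > 34 gives s ≥ 3. The least s ≥ 3 coprime to 9 is 4, so x = 17·4 = 68.

68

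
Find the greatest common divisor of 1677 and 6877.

1677 = 3 · 13 · 43
6877 = 13 · 23²
Common: 13 = 13

13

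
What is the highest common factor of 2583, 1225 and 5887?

7

gcd(2583, 1225): 2583 = 2·1225 + 133; 1225 = 9·133 + 28; 133 = 4·28 + 21; 28 = 1·21 + 7; 21 = 3·7 + 0 → 7
gcd(7, 5887): 5887 = 841·7 + 0 → 7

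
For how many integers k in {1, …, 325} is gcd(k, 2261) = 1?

248

2261 = 7·17·19. Inclusion–exclusion on these primes:
325 − ⌊325/7⌋ − ⌊325/17⌋ − ⌊325/19⌋ + ⌊325/119⌋ + ⌊325/133⌋ + ⌊325/323⌋ − ⌊325/2261⌋ = 248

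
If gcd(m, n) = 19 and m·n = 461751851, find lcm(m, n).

24302729

For any two positive integers, gcd × lcm equals their product. Hence lcm = 461751851 / 19 = 24302729.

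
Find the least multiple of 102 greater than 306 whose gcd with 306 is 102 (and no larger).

306 = 102·3. Any m with gcd(m, 306) = 102 is a multiple of 102, say 102s, with s coprime to 3.
Need s > 306/102, so s ≥ 4. First s ≥ 4 with gcd(s, 3) = 1 is s = 4. Thus m = 102·4 = 408.

408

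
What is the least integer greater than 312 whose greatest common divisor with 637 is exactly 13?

325

Multiples of 13 above 312: 13·25, 13·26, … . Need the cofactor coprime to 637/13 = 49.
Checking s = 25, 26, … the first with gcd(s, 49) = 1 is s = 25, giving 325.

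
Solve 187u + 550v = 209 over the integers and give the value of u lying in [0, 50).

7

Euclid: 550 = 2·187 + 176; 187 = 1·176 + 11; 176 = 16·11 + 0 → gcd = 11; 209 = 11·19.
Back-substitution yields 187·(3) + 550·(-1) = 11, so one solution is u = 3·19 = 57, v = -1·19 = -19.
Solutions in u differ by 550/11 = 50; the one in [0, 50) is 57 mod 50 = 7.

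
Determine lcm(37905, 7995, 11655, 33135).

4953844894635

37905 = 3 · 5 · 7 · 19²; 7995 = 3 · 5 · 13 · 41; 11655 = 3² · 5 · 7 · 37; 33135 = 3 · 5 · 47²
lcm takes max exponent of each prime: 3² · 5 · 7 · 13 · 19² · 37 · 41 · 47² = 4953844894635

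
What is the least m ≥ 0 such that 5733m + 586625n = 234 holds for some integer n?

23023

gcd(5733, 586625) = 13 (Euclid: 586625 = 102·5733 + 1859; 5733 = 3·1859 + 156; 1859 = 11·156 + 143; 156 = 1·143 + 13; 143 = 11·13 + 0), and 13 | 234.
Extended Euclid: 5733·(3786) + 586625·(-37) = 13. Scale by 18: m₀ = 68148.
General solution m = m₀ + 45125t; reducing mod 45125 gives m = 23023 (and n = -225).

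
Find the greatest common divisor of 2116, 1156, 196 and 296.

gcd(2116, 1156): 2116 = 1·1156 + 960; 1156 = 1·960 + 196; 960 = 4·196 + 176; 196 = 1·176 + 20; 176 = 8·20 + 16; 20 = 1·16 + 4; 16 = 4·4 + 0 → 4
gcd(4, 196): 196 = 49·4 + 0 → 4
gcd(4, 296): 296 = 74·4 + 0 → 4

4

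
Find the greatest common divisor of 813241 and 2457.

13

Euclid: 813241 = 330·2457 + 2431; 2457 = 1·2431 + 26; 2431 = 93·26 + 13; 26 = 2·13 + 0. Last nonzero remainder: 13.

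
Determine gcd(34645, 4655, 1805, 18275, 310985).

gcd(34645, 4655): 34645 = 7·4655 + 2060; 4655 = 2·2060 + 535; 2060 = 3·535 + 455; 535 = 1·455 + 80; 455 = 5·80 + 55; 80 = 1·55 + 25; 55 = 2·25 + 5; 25 = 5·5 + 0 → 5
gcd(5, 1805): 1805 = 361·5 + 0 → 5
gcd(5, 18275): 18275 = 3655·5 + 0 → 5
gcd(5, 310985): 310985 = 62197·5 + 0 → 5

5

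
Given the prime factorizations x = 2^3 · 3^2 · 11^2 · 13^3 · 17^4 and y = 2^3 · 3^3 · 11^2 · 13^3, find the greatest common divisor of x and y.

min exponent per shared prime: 2^3 · 3^2 · 11^2 · 13^3 = 19140264

19140264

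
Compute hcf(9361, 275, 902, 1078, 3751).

gcd(9361, 275): 9361 = 34·275 + 11; 275 = 25·11 + 0 → 11
gcd(11, 902): 902 = 82·11 + 0 → 11
gcd(11, 1078): 1078 = 98·11 + 0 → 11
gcd(11, 3751): 3751 = 341·11 + 0 → 11

11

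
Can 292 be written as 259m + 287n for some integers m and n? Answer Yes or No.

No

gcd(259, 287): 287 = 1·259 + 28; 259 = 9·28 + 7; 28 = 4·7 + 0 → 7
7 does not divide 292, so a solution does not exist.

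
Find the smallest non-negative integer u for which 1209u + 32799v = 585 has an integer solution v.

Euclid: 32799 = 27·1209 + 156; 1209 = 7·156 + 117; 156 = 1·117 + 39; 117 = 3·39 + 0 → gcd = 39; 585 = 39·15.
Back-substitution yields 1209·(-217) + 32799·(8) = 39, so one solution is u = -217·15 = -3255, v = 8·15 = 120.
Solutions in u differ by 32799/39 = 841; the one in [0, 841) is -3255 mod 841 = 109.

109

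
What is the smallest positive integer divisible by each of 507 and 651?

110019

507 = 3 · 13²; 651 = 3 · 7 · 31
max exponents: 3 · 7 · 13² · 31 = 110019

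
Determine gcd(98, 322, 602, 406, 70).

14

98 = 2 · 7²; 322 = 2 · 7 · 23; 602 = 2 · 7 · 43; 406 = 2 · 7 · 29; 70 = 2 · 5 · 7
gcd takes min exponent of each prime: 2 · 7 = 14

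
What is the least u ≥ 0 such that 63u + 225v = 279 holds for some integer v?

Euclid: 225 = 3·63 + 36; 63 = 1·36 + 27; 36 = 1·27 + 9; 27 = 3·9 + 0 → gcd = 9; 279 = 9·31.
Back-substitution yields 63·(-7) + 225·(2) = 9, so one solution is u = -7·31 = -217, v = 2·31 = 62.
Solutions in u differ by 225/9 = 25; the one in [0, 25) is -217 mod 25 = 8.

8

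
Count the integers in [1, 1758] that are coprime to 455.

1114

455 = 5·7·13. Inclusion–exclusion on these primes:
1758 − ⌊1758/5⌋ − ⌊1758/7⌋ − ⌊1758/13⌋ + ⌊1758/35⌋ + ⌊1758/65⌋ + ⌊1758/91⌋ − ⌊1758/455⌋ = 1114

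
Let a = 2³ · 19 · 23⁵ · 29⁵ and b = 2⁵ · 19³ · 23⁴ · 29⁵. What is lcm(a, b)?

max exponent per prime: 2⁵ · 19³ · 23⁵ · 29⁵ = 28976101266756029216

28976101266756029216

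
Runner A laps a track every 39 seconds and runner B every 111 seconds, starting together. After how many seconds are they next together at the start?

39 = 3 · 13; 111 = 3 · 37
max exponents: 3 · 13 · 37 = 1443

1443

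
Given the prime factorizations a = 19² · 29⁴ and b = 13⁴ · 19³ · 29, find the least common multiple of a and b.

138556276464619

max exponent per prime: 13⁴ · 19³ · 29⁴ = 138556276464619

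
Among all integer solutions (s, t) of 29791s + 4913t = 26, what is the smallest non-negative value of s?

1711

gcd(29791, 4913) = 1 (Euclid: 29791 = 6·4913 + 313; 4913 = 15·313 + 218; 313 = 1·218 + 95; 218 = 2·95 + 28; 95 = 3·28 + 11; 28 = 2·11 + 6; 11 = 1·6 + 5; 6 = 1·5 + 1; 5 = 5·1 + 0), and 1 | 26.
Extended Euclid: 29791·(-879) + 4913·(5330) = 1. Scale by 26: s₀ = -22854.
General solution s = s₀ + 4913k; reducing mod 4913 gives s = 1711 (and t = -10375).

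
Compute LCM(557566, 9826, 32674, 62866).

9236187285106

557566 = 2 · 17 · 23² · 31; 9826 = 2 · 17³; 32674 = 2 · 17 · 31²; 62866 = 2 · 17 · 43²
lcm takes max exponent of each prime: 2 · 17³ · 23² · 31² · 43² = 9236187285106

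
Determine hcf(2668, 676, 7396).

2668 = 2² · 23 · 29; 676 = 2² · 13²; 7396 = 2² · 43²
gcd takes min exponent of each prime: 2² = 4

4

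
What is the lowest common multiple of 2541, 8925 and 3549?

lcm(2541, 8925) = 2541·8925/gcd = 22678425/21 = 1079925
lcm(1079925, 3549) = 1079925·3549/gcd = 3832653825/21 = 182507325

182507325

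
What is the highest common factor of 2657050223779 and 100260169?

Euclid: 2657050223779 = 26501·100260169 + 55485110; 100260169 = 1·55485110 + 44775059; 55485110 = 1·44775059 + 10710051; 44775059 = 4·10710051 + 1934855; 10710051 = 5·1934855 + 1035776; 1934855 = 1·1035776 + 899079; 1035776 = 1·899079 + 136697; 899079 = 6·136697 + 78897; 136697 = 1·78897 + 57800; 78897 = 1·57800 + 21097; 57800 = 2·21097 + 15606; 21097 = 1·15606 + 5491; 15606 = 2·5491 + 4624; 5491 = 1·4624 + 867; 4624 = 5·867 + 289; 867 = 3·289 + 0. Last nonzero remainder: 289.

289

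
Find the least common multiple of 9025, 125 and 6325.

11416625

9025 = 5² · 19²; 125 = 5³; 6325 = 5² · 11 · 23
lcm takes max exponent of each prime: 5³ · 11 · 19² · 23 = 11416625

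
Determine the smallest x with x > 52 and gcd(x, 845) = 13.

845 = 13·65. Any x with gcd(x, 845) = 13 is a multiple of 13, say 13s, with s coprime to 65.
Need s > 52/13, so s ≥ 5. First s ≥ 5 with gcd(s, 65) = 1 is s = 6. Thus x = 13·6 = 78.

78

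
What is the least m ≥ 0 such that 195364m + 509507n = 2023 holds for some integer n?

519

Reduce mod 509507: 195364m ≡ 2023 (mod 509507). With g = gcd(195364, 509507) = 289 dividing 2023, divide through: 676m ≡ 7 (mod 1763).
Since gcd(676, 1763) = 1, m ≡ 7·(676)⁻¹ ≡ 519 (mod 1763). Smallest non-negative: 519.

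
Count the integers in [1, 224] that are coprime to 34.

34 = 2·17. Inclusion–exclusion on these primes:
224 − ⌊224/2⌋ − ⌊224/17⌋ + ⌊224/34⌋ = 105

105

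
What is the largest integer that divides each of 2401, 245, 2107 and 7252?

gcd(2401, 245): 2401 = 9·245 + 196; 245 = 1·196 + 49; 196 = 4·49 + 0 → 49
gcd(49, 2107): 2107 = 43·49 + 0 → 49
gcd(49, 7252): 7252 = 148·49 + 0 → 49

49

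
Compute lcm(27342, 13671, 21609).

1339758

lcm(27342, 13671) = 27342·13671/gcd = 373792482/13671 = 27342
lcm(27342, 21609) = 27342·21609/gcd = 590833278/441 = 1339758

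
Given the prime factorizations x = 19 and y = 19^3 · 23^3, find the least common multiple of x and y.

83453453

max exponent per prime: 19^3 · 23^3 = 83453453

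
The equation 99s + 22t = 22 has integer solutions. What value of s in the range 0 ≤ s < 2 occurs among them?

Reduce mod 22: 99s ≡ 22 (mod 22). With g = gcd(99, 22) = 11 dividing 22, divide through: 9s ≡ 2 (mod 2).
Since gcd(9, 2) = 1, s ≡ 2·(9)⁻¹ ≡ 0 (mod 2). Smallest non-negative: 0.

0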